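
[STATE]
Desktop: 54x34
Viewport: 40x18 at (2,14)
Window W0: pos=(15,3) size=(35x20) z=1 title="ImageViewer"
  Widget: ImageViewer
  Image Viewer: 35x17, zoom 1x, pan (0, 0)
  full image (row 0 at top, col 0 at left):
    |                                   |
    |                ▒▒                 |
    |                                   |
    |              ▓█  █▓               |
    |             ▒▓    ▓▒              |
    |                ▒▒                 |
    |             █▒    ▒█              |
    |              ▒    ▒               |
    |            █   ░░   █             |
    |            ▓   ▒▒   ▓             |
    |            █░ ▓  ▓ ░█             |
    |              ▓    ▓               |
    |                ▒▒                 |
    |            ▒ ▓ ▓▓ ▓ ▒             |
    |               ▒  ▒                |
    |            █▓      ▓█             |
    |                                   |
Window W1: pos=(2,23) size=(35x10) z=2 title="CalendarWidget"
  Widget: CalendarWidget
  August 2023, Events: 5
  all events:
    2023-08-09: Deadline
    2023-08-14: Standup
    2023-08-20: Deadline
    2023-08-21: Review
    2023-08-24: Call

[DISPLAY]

             ┃            █   ░░   █    
             ┃            ▓   ▒▒   ▓    
             ┃            █░ ▓  ▓ ░█    
             ┃              ▓    ▓      
             ┃                ▒▒        
             ┃            ▒ ▓ ▓▓ ▓ ▒    
             ┃               ▒  ▒       
             ┃            █▓      ▓█    
             ┗━━━━━━━━━━━━━━━━━━━━━━━━━━
┏━━━━━━━━━━━━━━━━━━━━━━━━━━━━━━━━━┓     
┃ CalendarWidget                  ┃     
┠─────────────────────────────────┨     
┃           August 2023           ┃     
┃Mo Tu We Th Fr Sa Su             ┃     
┃    1  2  3  4  5  6             ┃     
┃ 7  8  9* 10 11 12 13            ┃     
┃14* 15 16 17 18 19 20*           ┃     
┃21* 22 23 24* 25 26 27           ┃     


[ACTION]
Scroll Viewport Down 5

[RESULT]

             ┃            █░ ▓  ▓ ░█    
             ┃              ▓    ▓      
             ┃                ▒▒        
             ┃            ▒ ▓ ▓▓ ▓ ▒    
             ┃               ▒  ▒       
             ┃            █▓      ▓█    
             ┗━━━━━━━━━━━━━━━━━━━━━━━━━━
┏━━━━━━━━━━━━━━━━━━━━━━━━━━━━━━━━━┓     
┃ CalendarWidget                  ┃     
┠─────────────────────────────────┨     
┃           August 2023           ┃     
┃Mo Tu We Th Fr Sa Su             ┃     
┃    1  2  3  4  5  6             ┃     
┃ 7  8  9* 10 11 12 13            ┃     
┃14* 15 16 17 18 19 20*           ┃     
┃21* 22 23 24* 25 26 27           ┃     
┗━━━━━━━━━━━━━━━━━━━━━━━━━━━━━━━━━┛     
                                        


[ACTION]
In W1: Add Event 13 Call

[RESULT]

             ┃            █░ ▓  ▓ ░█    
             ┃              ▓    ▓      
             ┃                ▒▒        
             ┃            ▒ ▓ ▓▓ ▓ ▒    
             ┃               ▒  ▒       
             ┃            █▓      ▓█    
             ┗━━━━━━━━━━━━━━━━━━━━━━━━━━
┏━━━━━━━━━━━━━━━━━━━━━━━━━━━━━━━━━┓     
┃ CalendarWidget                  ┃     
┠─────────────────────────────────┨     
┃           August 2023           ┃     
┃Mo Tu We Th Fr Sa Su             ┃     
┃    1  2  3  4  5  6             ┃     
┃ 7  8  9* 10 11 12 13*           ┃     
┃14* 15 16 17 18 19 20*           ┃     
┃21* 22 23 24* 25 26 27           ┃     
┗━━━━━━━━━━━━━━━━━━━━━━━━━━━━━━━━━┛     
                                        


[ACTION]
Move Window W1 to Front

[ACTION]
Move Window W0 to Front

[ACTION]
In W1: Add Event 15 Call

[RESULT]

             ┃            █░ ▓  ▓ ░█    
             ┃              ▓    ▓      
             ┃                ▒▒        
             ┃            ▒ ▓ ▓▓ ▓ ▒    
             ┃               ▒  ▒       
             ┃            █▓      ▓█    
             ┗━━━━━━━━━━━━━━━━━━━━━━━━━━
┏━━━━━━━━━━━━━━━━━━━━━━━━━━━━━━━━━┓     
┃ CalendarWidget                  ┃     
┠─────────────────────────────────┨     
┃           August 2023           ┃     
┃Mo Tu We Th Fr Sa Su             ┃     
┃    1  2  3  4  5  6             ┃     
┃ 7  8  9* 10 11 12 13*           ┃     
┃14* 15* 16 17 18 19 20*          ┃     
┃21* 22 23 24* 25 26 27           ┃     
┗━━━━━━━━━━━━━━━━━━━━━━━━━━━━━━━━━┛     
                                        


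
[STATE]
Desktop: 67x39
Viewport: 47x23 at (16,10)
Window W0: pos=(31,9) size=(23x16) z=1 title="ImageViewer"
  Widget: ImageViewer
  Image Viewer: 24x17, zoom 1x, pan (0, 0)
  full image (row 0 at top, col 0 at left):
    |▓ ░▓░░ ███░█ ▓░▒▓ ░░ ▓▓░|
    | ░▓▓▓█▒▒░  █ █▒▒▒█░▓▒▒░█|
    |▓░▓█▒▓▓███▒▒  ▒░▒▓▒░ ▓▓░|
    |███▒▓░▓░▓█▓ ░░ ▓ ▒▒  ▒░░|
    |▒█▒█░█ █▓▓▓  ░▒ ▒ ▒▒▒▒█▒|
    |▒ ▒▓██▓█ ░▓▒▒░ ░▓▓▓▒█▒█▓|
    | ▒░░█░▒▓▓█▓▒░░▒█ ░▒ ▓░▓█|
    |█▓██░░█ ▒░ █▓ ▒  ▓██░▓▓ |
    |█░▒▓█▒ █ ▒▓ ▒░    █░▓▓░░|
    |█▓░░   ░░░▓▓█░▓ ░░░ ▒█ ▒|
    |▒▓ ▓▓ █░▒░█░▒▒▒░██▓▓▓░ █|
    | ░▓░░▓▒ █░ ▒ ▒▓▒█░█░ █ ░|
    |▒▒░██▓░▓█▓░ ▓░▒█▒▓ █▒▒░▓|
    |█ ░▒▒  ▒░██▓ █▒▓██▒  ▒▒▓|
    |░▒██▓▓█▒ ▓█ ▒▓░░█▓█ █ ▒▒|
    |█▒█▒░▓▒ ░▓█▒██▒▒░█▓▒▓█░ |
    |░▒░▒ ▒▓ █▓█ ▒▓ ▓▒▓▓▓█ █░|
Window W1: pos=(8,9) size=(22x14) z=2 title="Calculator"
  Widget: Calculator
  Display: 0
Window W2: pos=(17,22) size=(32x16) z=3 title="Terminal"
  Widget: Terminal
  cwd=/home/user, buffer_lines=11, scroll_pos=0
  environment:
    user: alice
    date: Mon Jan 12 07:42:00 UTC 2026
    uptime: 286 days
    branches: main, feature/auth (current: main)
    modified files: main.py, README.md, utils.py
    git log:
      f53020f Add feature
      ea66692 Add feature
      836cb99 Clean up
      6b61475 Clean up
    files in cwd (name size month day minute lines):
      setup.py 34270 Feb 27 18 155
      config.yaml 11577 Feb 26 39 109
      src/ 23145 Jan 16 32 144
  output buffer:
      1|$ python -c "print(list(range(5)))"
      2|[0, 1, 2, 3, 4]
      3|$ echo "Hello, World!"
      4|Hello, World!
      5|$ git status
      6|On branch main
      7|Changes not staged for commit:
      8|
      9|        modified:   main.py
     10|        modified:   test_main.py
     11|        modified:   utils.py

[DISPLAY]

ator         ┃ ┃ ImageViewer         ┃         
─────────────┨ ┠─────────────────────┨         
            0┃ ┃▓ ░▓░░ ███░█ ▓░▒▓ ░░ ┃         
─┬───┬───┐   ┃ ┃ ░▓▓▓█▒▒░  █ █▒▒▒█░▓▒┃         
 │ 9 │ ÷ │   ┃ ┃▓░▓█▒▓▓███▒▒  ▒░▒▓▒░ ┃         
─┼───┼───┤   ┃ ┃███▒▓░▓░▓█▓ ░░ ▓ ▒▒  ┃         
 │ 6 │ × │   ┃ ┃▒█▒█░█ █▓▓▓  ░▒ ▒ ▒▒▒┃         
─┼───┼───┤   ┃ ┃▒ ▒▓██▓█ ░▓▒▒░ ░▓▓▓▒█┃         
 │ 3 │ - │   ┃ ┃ ▒░░█░▒▓▓█▓▒░░▒█ ░▒ ▓┃         
─┼───┼───┤   ┃ ┃█▓██░░█ ▒░ █▓ ▒  ▓██░┃         
 │ = │ + │   ┃ ┃█░▒▓█▒ █ ▒▓ ▒░    █░▓┃         
─┴───┴───┘   ┃ ┃█▓░░   ░░░▓▓█░▓ ░░░ ▒┃         
━┏━━━━━━━━━━━━━━━━━━━━━━━━━━━━━━┓█▓▓▓┃         
 ┃ Terminal                     ┃░█░ ┃         
 ┠──────────────────────────────┨━━━━┛         
 ┃$ python -c "print(list(range(┃              
 ┃[0, 1, 2, 3, 4]               ┃              
 ┃$ echo "Hello, World!"        ┃              
 ┃Hello, World!                 ┃              
 ┃$ git status                  ┃              
 ┃On branch main                ┃              
 ┃Changes not staged for commit:┃              
 ┃                              ┃              


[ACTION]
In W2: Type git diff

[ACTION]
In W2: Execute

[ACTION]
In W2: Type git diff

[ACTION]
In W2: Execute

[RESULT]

ator         ┃ ┃ ImageViewer         ┃         
─────────────┨ ┠─────────────────────┨         
            0┃ ┃▓ ░▓░░ ███░█ ▓░▒▓ ░░ ┃         
─┬───┬───┐   ┃ ┃ ░▓▓▓█▒▒░  █ █▒▒▒█░▓▒┃         
 │ 9 │ ÷ │   ┃ ┃▓░▓█▒▓▓███▒▒  ▒░▒▓▒░ ┃         
─┼───┼───┤   ┃ ┃███▒▓░▓░▓█▓ ░░ ▓ ▒▒  ┃         
 │ 6 │ × │   ┃ ┃▒█▒█░█ █▓▓▓  ░▒ ▒ ▒▒▒┃         
─┼───┼───┤   ┃ ┃▒ ▒▓██▓█ ░▓▒▒░ ░▓▓▓▒█┃         
 │ 3 │ - │   ┃ ┃ ▒░░█░▒▓▓█▓▒░░▒█ ░▒ ▓┃         
─┼───┼───┤   ┃ ┃█▓██░░█ ▒░ █▓ ▒  ▓██░┃         
 │ = │ + │   ┃ ┃█░▒▓█▒ █ ▒▓ ▒░    █░▓┃         
─┴───┴───┘   ┃ ┃█▓░░   ░░░▓▓█░▓ ░░░ ▒┃         
━┏━━━━━━━━━━━━━━━━━━━━━━━━━━━━━━┓█▓▓▓┃         
 ┃ Terminal                     ┃░█░ ┃         
 ┠──────────────────────────────┨━━━━┛         
 ┃+++ b/main.py                 ┃              
 ┃@@ -1,3 +1,4 @@               ┃              
 ┃+# updated                    ┃              
 ┃ import sys                   ┃              
 ┃$ git diff                    ┃              
 ┃diff --git a/main.py b/main.py┃              
 ┃--- a/main.py                 ┃              
 ┃+++ b/main.py                 ┃              


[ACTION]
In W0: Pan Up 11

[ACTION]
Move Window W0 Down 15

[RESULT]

ator         ┃                                 
─────────────┨                                 
            0┃                                 
─┬───┬───┐   ┃                                 
 │ 9 │ ÷ │   ┃                                 
─┼───┼───┤   ┃                                 
 │ 6 │ × │   ┃                                 
─┼───┼───┤   ┃                                 
 │ 3 │ - │   ┃                                 
─┼───┼───┤   ┃                                 
 │ = │ + │   ┃                                 
─┴───┴───┘   ┃                                 
━┏━━━━━━━━━━━━━━━━━━━━━━━━━━━━━━┓              
 ┃ Terminal                     ┃━━━━┓         
 ┠──────────────────────────────┨    ┃         
 ┃+++ b/main.py                 ┃────┨         
 ┃@@ -1,3 +1,4 @@               ┃ ░░ ┃         
 ┃+# updated                    ┃█░▓▒┃         
 ┃ import sys                   ┃▓▒░ ┃         
 ┃$ git diff                    ┃▒▒  ┃         
 ┃diff --git a/main.py b/main.py┃ ▒▒▒┃         
 ┃--- a/main.py                 ┃▓▓▒█┃         
 ┃+++ b/main.py                 ┃░▒ ▓┃         


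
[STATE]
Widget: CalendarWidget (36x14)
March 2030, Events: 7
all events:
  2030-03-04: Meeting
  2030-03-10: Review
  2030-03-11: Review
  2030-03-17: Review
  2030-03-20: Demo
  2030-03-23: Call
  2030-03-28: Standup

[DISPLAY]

             March 2030             
Mo Tu We Th Fr Sa Su                
             1  2  3                
 4*  5  6  7  8  9 10*              
11* 12 13 14 15 16 17*              
18 19 20* 21 22 23* 24              
25 26 27 28* 29 30 31               
                                    
                                    
                                    
                                    
                                    
                                    
                                    


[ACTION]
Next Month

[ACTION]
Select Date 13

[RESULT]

             April 2030             
Mo Tu We Th Fr Sa Su                
 1  2  3  4  5  6  7                
 8  9 10 11 12 [13] 14              
15 16 17 18 19 20 21                
22 23 24 25 26 27 28                
29 30                               
                                    
                                    
                                    
                                    
                                    
                                    
                                    


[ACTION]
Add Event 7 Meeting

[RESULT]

             April 2030             
Mo Tu We Th Fr Sa Su                
 1  2  3  4  5  6  7*               
 8  9 10 11 12 [13] 14              
15 16 17 18 19 20 21                
22 23 24 25 26 27 28                
29 30                               
                                    
                                    
                                    
                                    
                                    
                                    
                                    


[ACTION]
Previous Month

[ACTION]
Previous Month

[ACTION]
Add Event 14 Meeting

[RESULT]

           February 2030            
Mo Tu We Th Fr Sa Su                
             1  2  3                
 4  5  6  7  8  9 10                
11 12 13 14* 15 16 17               
18 19 20 21 22 23 24                
25 26 27 28                         
                                    
                                    
                                    
                                    
                                    
                                    
                                    


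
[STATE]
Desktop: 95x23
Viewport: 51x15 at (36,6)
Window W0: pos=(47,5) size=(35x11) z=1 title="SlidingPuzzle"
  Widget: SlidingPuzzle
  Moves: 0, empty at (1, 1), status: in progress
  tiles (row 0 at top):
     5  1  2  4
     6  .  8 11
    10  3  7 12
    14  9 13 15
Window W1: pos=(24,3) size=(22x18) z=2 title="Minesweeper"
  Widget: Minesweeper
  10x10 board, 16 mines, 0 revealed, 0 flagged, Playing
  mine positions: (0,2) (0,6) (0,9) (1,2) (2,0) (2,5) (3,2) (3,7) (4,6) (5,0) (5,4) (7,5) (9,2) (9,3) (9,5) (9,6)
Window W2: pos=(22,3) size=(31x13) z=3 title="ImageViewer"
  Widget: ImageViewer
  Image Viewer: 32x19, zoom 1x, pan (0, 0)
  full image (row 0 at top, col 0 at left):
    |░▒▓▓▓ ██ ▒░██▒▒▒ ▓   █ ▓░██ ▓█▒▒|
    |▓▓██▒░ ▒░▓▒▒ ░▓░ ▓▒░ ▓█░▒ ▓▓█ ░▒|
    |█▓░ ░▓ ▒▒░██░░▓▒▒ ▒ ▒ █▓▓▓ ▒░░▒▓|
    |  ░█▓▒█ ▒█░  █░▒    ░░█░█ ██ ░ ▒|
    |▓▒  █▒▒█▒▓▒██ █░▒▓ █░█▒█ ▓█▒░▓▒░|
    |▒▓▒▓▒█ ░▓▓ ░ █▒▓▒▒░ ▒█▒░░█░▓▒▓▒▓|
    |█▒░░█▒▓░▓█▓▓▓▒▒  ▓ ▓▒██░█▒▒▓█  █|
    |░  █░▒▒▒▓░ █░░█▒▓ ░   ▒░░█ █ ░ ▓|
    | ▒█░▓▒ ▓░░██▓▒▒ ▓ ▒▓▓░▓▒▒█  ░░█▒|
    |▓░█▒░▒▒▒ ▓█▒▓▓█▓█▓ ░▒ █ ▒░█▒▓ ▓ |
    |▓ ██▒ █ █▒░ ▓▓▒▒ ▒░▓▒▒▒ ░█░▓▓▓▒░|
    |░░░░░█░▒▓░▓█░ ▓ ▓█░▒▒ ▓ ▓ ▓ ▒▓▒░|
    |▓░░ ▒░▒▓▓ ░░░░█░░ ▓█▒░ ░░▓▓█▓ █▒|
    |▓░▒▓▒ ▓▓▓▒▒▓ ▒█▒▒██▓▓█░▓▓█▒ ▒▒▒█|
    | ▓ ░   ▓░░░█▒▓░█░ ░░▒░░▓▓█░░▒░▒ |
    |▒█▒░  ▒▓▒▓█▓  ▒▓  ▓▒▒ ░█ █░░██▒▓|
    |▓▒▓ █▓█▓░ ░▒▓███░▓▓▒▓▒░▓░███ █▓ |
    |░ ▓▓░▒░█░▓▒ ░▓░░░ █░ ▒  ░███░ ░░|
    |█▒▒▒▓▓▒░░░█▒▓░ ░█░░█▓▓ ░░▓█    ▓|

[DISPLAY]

▒▒▒ ▓   █ ▓░██ ▓┃ingPuzzle                   ┃     
░▓░ ▓▒░ ▓█░▒ ▓▓█┃────────────────────────────┨     
░▓▒▒ ▒ ▒ █▓▓▓ ▒░┃┬────┬────┬────┐            ┃     
█░▒    ░░█░█ ██ ┃│  1 │  2 │  4 │            ┃     
 █░▒▓ █░█▒█ ▓█▒░┃┼────┼────┼────┤            ┃     
█▒▓▒▒░ ▒█▒░░█░▓▒┃│    │  8 │ 11 │            ┃     
▒▒  ▓ ▓▒██░█▒▒▓█┃┼────┼────┼────┤            ┃     
░█▒▓ ░   ▒░░█ █ ┃│  3 │  7 │ 12 │            ┃     
▒▒ ▓ ▒▓▓░▓▒▒█  ░┃┼────┼────┼────┤            ┃     
━━━━━━━━━━━━━━━━┛━━━━━━━━━━━━━━━━━━━━━━━━━━━━┛     
         ┃                                         
         ┃                                         
         ┃                                         
         ┃                                         
━━━━━━━━━┛                                         


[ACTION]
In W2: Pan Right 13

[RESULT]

█ ▓█▒▒          ┃ingPuzzle                   ┃     
▓▓█ ░▒          ┃────────────────────────────┨     
 ▒░░▒▓          ┃┬────┬────┬────┐            ┃     
██ ░ ▒          ┃│  1 │  2 │  4 │            ┃     
█▒░▓▒░          ┃┼────┼────┼────┤            ┃     
░▓▒▓▒▓          ┃│    │  8 │ 11 │            ┃     
▒▓█  █          ┃┼────┼────┼────┤            ┃     
 █ ░ ▓          ┃│  3 │  7 │ 12 │            ┃     
  ░░█▒          ┃┼────┼────┼────┤            ┃     
━━━━━━━━━━━━━━━━┛━━━━━━━━━━━━━━━━━━━━━━━━━━━━┛     
         ┃                                         
         ┃                                         
         ┃                                         
         ┃                                         
━━━━━━━━━┛                                         


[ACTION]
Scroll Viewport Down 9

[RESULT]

 ▒░░▒▓          ┃┬────┬────┬────┐            ┃     
██ ░ ▒          ┃│  1 │  2 │  4 │            ┃     
█▒░▓▒░          ┃┼────┼────┼────┤            ┃     
░▓▒▓▒▓          ┃│    │  8 │ 11 │            ┃     
▒▓█  █          ┃┼────┼────┼────┤            ┃     
 █ ░ ▓          ┃│  3 │  7 │ 12 │            ┃     
  ░░█▒          ┃┼────┼────┼────┤            ┃     
━━━━━━━━━━━━━━━━┛━━━━━━━━━━━━━━━━━━━━━━━━━━━━┛     
         ┃                                         
         ┃                                         
         ┃                                         
         ┃                                         
━━━━━━━━━┛                                         
                                                   
                                                   


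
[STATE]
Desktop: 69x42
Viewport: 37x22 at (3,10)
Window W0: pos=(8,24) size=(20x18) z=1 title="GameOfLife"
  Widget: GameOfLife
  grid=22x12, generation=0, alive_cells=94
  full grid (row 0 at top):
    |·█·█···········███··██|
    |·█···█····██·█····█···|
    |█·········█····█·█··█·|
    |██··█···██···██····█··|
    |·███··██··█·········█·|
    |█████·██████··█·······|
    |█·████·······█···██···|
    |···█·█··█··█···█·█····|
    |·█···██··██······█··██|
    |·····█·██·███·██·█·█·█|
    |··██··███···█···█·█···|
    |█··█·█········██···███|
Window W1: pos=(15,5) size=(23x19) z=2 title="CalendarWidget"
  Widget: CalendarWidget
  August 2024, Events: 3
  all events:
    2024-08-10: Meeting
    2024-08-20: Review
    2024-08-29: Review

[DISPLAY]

            ┃          1  2  3  4 ┃  
            ┃ 5  6  7  8  9 10* 11┃  
            ┃12 13 14 15 16 17 18 ┃  
            ┃19 20* 21 22 23 24 25┃  
            ┃26 27 28 29* 30 31   ┃  
            ┃                     ┃  
            ┃                     ┃  
            ┃                     ┃  
            ┃                     ┃  
            ┃                     ┃  
            ┃                     ┃  
            ┃                     ┃  
            ┃                     ┃  
            ┗━━━━━━━━━━━━━━━━━━━━━┛  
     ┏━━━━━━━━━━━━━━━━━━┓            
     ┃ GameOfLife       ┃            
     ┠──────────────────┨            
     ┃Gen: 0            ┃            
     ┃·█···········███··┃            
     ┃···█····██·█····█·┃            
     ┃········█····█·█··┃            
     ┃··█···██···██····█┃            


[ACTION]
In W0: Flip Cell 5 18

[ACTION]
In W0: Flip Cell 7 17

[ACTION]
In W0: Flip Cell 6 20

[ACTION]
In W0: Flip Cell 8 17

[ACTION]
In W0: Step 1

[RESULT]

            ┃          1  2  3  4 ┃  
            ┃ 5  6  7  8  9 10* 11┃  
            ┃12 13 14 15 16 17 18 ┃  
            ┃19 20* 21 22 23 24 25┃  
            ┃26 27 28 29* 30 31   ┃  
            ┃                     ┃  
            ┃                     ┃  
            ┃                     ┃  
            ┃                     ┃  
            ┃                     ┃  
            ┃                     ┃  
            ┃                     ┃  
            ┃                     ┃  
            ┗━━━━━━━━━━━━━━━━━━━━━┛  
     ┏━━━━━━━━━━━━━━━━━━┓            
     ┃ GameOfLife       ┃            
     ┠──────────────────┨            
     ┃Gen: 1            ┃            
     ┃█·············██··┃            
     ┃█·······██··██··██┃            
     ┃········████····██┃            
     ┃·█···████···█····█┃            


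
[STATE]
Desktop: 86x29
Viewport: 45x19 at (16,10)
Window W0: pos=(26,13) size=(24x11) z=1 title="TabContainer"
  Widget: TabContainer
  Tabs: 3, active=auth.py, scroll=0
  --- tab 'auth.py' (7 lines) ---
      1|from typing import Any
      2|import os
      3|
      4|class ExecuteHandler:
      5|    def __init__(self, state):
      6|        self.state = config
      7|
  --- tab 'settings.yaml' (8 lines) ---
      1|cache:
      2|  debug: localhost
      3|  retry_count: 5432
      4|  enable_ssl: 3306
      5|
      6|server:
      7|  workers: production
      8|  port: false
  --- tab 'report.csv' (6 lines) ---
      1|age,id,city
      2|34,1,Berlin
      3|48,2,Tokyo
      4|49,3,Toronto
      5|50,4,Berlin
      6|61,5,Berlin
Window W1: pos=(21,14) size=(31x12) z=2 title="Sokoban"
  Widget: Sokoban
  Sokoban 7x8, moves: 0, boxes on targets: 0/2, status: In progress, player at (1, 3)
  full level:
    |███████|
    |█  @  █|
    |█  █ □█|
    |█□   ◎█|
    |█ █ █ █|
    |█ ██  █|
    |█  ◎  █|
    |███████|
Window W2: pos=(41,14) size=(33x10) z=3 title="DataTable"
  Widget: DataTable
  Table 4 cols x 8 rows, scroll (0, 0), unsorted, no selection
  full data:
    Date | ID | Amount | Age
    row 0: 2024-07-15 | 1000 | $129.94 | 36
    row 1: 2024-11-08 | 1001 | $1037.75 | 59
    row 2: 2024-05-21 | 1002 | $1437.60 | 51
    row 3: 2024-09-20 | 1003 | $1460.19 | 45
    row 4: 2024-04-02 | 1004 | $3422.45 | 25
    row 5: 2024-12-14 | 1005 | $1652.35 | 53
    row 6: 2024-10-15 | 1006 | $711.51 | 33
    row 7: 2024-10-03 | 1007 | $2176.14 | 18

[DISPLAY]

                                             
                                             
                                             
          ┏━━━━━━━━━━━━━━━━━━━━━━┓           
     ┏━━━━━━━━━━━━━━━━━━━┏━━━━━━━━━━━━━━━━━━━
     ┃ Sokoban           ┃ DataTable         
     ┠───────────────────┠───────────────────
     ┃███████            ┃Date      │ID  │Amo
     ┃█  @  █            ┃──────────┼────┼───
     ┃█  █ □█            ┃2024-07-15│1000│$12
     ┃█□   ◎█            ┃2024-11-08│1001│$10
     ┃█ █ █ █            ┃2024-05-21│1002│$14
     ┃█ ██  █            ┃2024-09-20│1003│$14
     ┃█  ◎  █            ┗━━━━━━━━━━━━━━━━━━━
     ┃███████                      ┃         
     ┗━━━━━━━━━━━━━━━━━━━━━━━━━━━━━┛         
                                             
                                             
                                             


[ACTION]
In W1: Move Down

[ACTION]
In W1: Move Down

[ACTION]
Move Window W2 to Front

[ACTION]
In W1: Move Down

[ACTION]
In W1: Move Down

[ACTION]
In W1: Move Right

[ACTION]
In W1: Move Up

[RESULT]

                                             
                                             
                                             
          ┏━━━━━━━━━━━━━━━━━━━━━━┓           
     ┏━━━━━━━━━━━━━━━━━━━┏━━━━━━━━━━━━━━━━━━━
     ┃ Sokoban           ┃ DataTable         
     ┠───────────────────┠───────────────────
     ┃███████            ┃Date      │ID  │Amo
     ┃█   @ █            ┃──────────┼────┼───
     ┃█  █ □█            ┃2024-07-15│1000│$12
     ┃█□   ◎█            ┃2024-11-08│1001│$10
     ┃█ █ █ █            ┃2024-05-21│1002│$14
     ┃█ ██  █            ┃2024-09-20│1003│$14
     ┃█  ◎  █            ┗━━━━━━━━━━━━━━━━━━━
     ┃███████                      ┃         
     ┗━━━━━━━━━━━━━━━━━━━━━━━━━━━━━┛         
                                             
                                             
                                             


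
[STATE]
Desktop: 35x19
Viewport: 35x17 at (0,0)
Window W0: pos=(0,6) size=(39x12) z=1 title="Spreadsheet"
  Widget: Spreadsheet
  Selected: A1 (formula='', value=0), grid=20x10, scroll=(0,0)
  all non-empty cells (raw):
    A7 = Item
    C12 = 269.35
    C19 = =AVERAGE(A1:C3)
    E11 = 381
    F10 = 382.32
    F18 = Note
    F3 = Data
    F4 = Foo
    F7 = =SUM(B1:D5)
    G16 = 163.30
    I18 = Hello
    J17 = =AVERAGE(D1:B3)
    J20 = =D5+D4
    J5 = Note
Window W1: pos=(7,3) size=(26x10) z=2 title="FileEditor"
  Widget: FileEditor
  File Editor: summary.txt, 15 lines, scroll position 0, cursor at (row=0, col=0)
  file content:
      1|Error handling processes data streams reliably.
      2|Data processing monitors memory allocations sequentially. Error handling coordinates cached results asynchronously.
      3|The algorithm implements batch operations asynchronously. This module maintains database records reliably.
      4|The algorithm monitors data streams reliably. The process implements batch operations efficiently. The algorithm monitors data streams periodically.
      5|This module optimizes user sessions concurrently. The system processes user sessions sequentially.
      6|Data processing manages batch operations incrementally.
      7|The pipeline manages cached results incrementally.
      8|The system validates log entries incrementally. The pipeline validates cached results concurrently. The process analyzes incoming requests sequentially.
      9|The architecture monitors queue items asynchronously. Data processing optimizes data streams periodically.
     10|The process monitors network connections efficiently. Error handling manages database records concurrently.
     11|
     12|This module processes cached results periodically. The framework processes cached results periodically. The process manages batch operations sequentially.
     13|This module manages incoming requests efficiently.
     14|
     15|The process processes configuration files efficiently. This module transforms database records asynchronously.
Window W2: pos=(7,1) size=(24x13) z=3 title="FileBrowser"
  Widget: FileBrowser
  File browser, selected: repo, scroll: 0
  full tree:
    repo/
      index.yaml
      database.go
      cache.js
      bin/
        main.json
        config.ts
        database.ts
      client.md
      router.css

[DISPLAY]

                                   
       ┏━━━━━━━━━━━━━━━━━━━━━━┓    
       ┃ FileBrowser          ┃    
       ┠──────────────────────┨━┓  
       ┃> [-] repo/           ┃ ┃  
       ┃    index.yaml        ┃─┨  
┏━━━━━━┃    database.go       ┃▲┃━━
┃ Sprea┃    cache.js          ┃█┃  
┠──────┃    [+] bin/          ┃░┃──
┃A1:   ┃    client.md         ┃░┃  
┃      ┃    router.css        ┃░┃  
┃------┃                      ┃▼┃--
┃  1   ┃                      ┃━┛  
┃  2   ┗━━━━━━━━━━━━━━━━━━━━━━┛    
┃  3        0       0       0      
┃  4        0       0       0      
┃  5        0       0       0      


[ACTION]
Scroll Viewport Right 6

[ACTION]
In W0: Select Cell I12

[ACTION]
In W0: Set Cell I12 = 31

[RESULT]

                                   
       ┏━━━━━━━━━━━━━━━━━━━━━━┓    
       ┃ FileBrowser          ┃    
       ┠──────────────────────┨━┓  
       ┃> [-] repo/           ┃ ┃  
       ┃    index.yaml        ┃─┨  
┏━━━━━━┃    database.go       ┃▲┃━━
┃ Sprea┃    cache.js          ┃█┃  
┠──────┃    [+] bin/          ┃░┃──
┃I12: 3┃    client.md         ┃░┃  
┃      ┃    router.css        ┃░┃  
┃------┃                      ┃▼┃--
┃  1   ┃                      ┃━┛  
┃  2   ┗━━━━━━━━━━━━━━━━━━━━━━┛    
┃  3        0       0       0      
┃  4        0       0       0      
┃  5        0       0       0      


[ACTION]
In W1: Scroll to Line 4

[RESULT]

                                   
       ┏━━━━━━━━━━━━━━━━━━━━━━┓    
       ┃ FileBrowser          ┃    
       ┠──────────────────────┨━┓  
       ┃> [-] repo/           ┃ ┃  
       ┃    index.yaml        ┃─┨  
┏━━━━━━┃    database.go       ┃▲┃━━
┃ Sprea┃    cache.js          ┃░┃  
┠──────┃    [+] bin/          ┃█┃──
┃I12: 3┃    client.md         ┃░┃  
┃      ┃    router.css        ┃░┃  
┃------┃                      ┃▼┃--
┃  1   ┃                      ┃━┛  
┃  2   ┗━━━━━━━━━━━━━━━━━━━━━━┛    
┃  3        0       0       0      
┃  4        0       0       0      
┃  5        0       0       0      


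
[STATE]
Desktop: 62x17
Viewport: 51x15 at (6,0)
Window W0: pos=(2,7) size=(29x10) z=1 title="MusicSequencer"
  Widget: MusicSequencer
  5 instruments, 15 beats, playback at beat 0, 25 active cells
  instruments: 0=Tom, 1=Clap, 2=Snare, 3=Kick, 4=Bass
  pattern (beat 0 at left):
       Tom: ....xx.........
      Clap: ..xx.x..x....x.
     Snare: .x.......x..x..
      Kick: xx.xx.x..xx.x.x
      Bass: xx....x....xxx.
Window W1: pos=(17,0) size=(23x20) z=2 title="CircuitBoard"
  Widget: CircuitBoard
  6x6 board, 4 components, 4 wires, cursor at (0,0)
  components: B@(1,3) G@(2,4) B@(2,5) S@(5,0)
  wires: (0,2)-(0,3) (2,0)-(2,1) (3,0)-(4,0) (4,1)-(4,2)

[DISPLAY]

           ┏━━━━━━━━━━━━━━━━━━━━━┓                 
           ┃ CircuitBoard        ┃                 
           ┠─────────────────────┨                 
           ┃   0 1 2 3 4 5       ┃                 
           ┃0  [.]      · ─ ·    ┃                 
           ┃                     ┃                 
           ┃1               B    ┃                 
━━━━━━━━━━━┃                     ┃                 
sicSequence┃2   · ─ ·           G┃                 
───────────┃                     ┃                 
   ▼1234567┃3   ·                ┃                 
Tom····██··┃    │                ┃                 
lap··██·█··┃4   ·   · ─ ·        ┃                 
are·█······┃                     ┃                 
ick██·██·█·┃5   S                ┃                 


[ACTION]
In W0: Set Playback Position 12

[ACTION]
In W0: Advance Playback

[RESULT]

           ┏━━━━━━━━━━━━━━━━━━━━━┓                 
           ┃ CircuitBoard        ┃                 
           ┠─────────────────────┨                 
           ┃   0 1 2 3 4 5       ┃                 
           ┃0  [.]      · ─ ·    ┃                 
           ┃                     ┃                 
           ┃1               B    ┃                 
━━━━━━━━━━━┃                     ┃                 
sicSequence┃2   · ─ ·           G┃                 
───────────┃                     ┃                 
   01234567┃3   ·                ┃                 
Tom····██··┃    │                ┃                 
lap··██·█··┃4   ·   · ─ ·        ┃                 
are·█······┃                     ┃                 
ick██·██·█·┃5   S                ┃                 


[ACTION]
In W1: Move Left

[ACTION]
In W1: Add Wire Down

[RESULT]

           ┏━━━━━━━━━━━━━━━━━━━━━┓                 
           ┃ CircuitBoard        ┃                 
           ┠─────────────────────┨                 
           ┃   0 1 2 3 4 5       ┃                 
           ┃0  [.]      · ─ ·    ┃                 
           ┃    │                ┃                 
           ┃1   ·           B    ┃                 
━━━━━━━━━━━┃                     ┃                 
sicSequence┃2   · ─ ·           G┃                 
───────────┃                     ┃                 
   01234567┃3   ·                ┃                 
Tom····██··┃    │                ┃                 
lap··██·█··┃4   ·   · ─ ·        ┃                 
are·█······┃                     ┃                 
ick██·██·█·┃5   S                ┃                 


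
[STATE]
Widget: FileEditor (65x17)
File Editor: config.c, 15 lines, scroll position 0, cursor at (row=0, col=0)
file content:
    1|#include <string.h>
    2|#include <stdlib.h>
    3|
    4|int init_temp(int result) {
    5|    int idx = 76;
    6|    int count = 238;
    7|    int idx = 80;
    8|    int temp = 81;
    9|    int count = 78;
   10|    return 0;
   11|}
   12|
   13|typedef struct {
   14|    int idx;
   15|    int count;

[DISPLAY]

█include <string.h>                                             ▲
#include <stdlib.h>                                             █
                                                                ░
int init_temp(int result) {                                     ░
    int idx = 76;                                               ░
    int count = 238;                                            ░
    int idx = 80;                                               ░
    int temp = 81;                                              ░
    int count = 78;                                             ░
    return 0;                                                   ░
}                                                               ░
                                                                ░
typedef struct {                                                ░
    int idx;                                                    ░
    int count;                                                  ░
                                                                ░
                                                                ▼


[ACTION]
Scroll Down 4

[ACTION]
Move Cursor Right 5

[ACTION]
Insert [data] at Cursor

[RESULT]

#incldata█de <string.h>                                         ▲
#include <stdlib.h>                                             █
                                                                ░
int init_temp(int result) {                                     ░
    int idx = 76;                                               ░
    int count = 238;                                            ░
    int idx = 80;                                               ░
    int temp = 81;                                              ░
    int count = 78;                                             ░
    return 0;                                                   ░
}                                                               ░
                                                                ░
typedef struct {                                                ░
    int idx;                                                    ░
    int count;                                                  ░
                                                                ░
                                                                ▼


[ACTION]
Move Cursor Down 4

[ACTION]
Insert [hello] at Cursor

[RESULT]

#incldataude <string.h>                                         ▲
#include <stdlib.h>                                             █
                                                                ░
int init_temp(int result) {                                     ░
    int ihello█x = 76;                                          ░
    int count = 238;                                            ░
    int idx = 80;                                               ░
    int temp = 81;                                              ░
    int count = 78;                                             ░
    return 0;                                                   ░
}                                                               ░
                                                                ░
typedef struct {                                                ░
    int idx;                                                    ░
    int count;                                                  ░
                                                                ░
                                                                ▼


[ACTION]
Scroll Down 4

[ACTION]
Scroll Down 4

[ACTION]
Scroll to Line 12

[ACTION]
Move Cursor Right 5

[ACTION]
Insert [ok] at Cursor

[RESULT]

#incldataude <string.h>                                         ▲
#include <stdlib.h>                                             █
                                                                ░
int init_temp(int result) {                                     ░
    int ihellodx = ok█6;                                        ░
    int count = 238;                                            ░
    int idx = 80;                                               ░
    int temp = 81;                                              ░
    int count = 78;                                             ░
    return 0;                                                   ░
}                                                               ░
                                                                ░
typedef struct {                                                ░
    int idx;                                                    ░
    int count;                                                  ░
                                                                ░
                                                                ▼
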